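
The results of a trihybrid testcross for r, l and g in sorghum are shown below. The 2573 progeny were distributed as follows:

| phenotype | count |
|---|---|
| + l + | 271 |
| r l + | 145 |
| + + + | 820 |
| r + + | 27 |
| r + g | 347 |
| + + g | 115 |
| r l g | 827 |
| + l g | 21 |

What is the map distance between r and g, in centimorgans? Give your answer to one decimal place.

The two most frequent reciprocal classes, + + + and r l g, are the parental types, so the F1 was + + + / r l g.
The two rarest classes, r + + and + l g, are the double crossovers. Comparing them with the parentals, only the r allele has switched, so r is the middle locus and the order is g – r – l.
Crossovers in the g–r interval produce the single-crossover classes + + g and r l + (115 + 145 = 260) plus the double crossovers (48).
RF(g–r) = (260 + 48) / 2573 = 308/2573 = 0.1197 → 12.0 centimorgans.

12.0 centimorgans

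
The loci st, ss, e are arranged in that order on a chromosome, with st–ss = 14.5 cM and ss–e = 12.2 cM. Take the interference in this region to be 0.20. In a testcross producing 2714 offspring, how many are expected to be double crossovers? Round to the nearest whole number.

38

Map distances give recombination frequencies of 0.145 and 0.122 for the two intervals.
With interference 0.20 (so coincidence = 0.80), expected double-crossover frequency = 0.145 × 0.122 × 0.80 = 0.01415.
Expected number = 0.01415 × 2714 = 38.41 ≈ 38.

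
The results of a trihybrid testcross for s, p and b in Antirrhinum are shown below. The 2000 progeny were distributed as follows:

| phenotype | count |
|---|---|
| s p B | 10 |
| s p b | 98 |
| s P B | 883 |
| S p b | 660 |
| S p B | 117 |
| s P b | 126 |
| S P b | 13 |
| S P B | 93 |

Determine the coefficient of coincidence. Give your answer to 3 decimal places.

The two most frequent reciprocal classes, s P B and S p b, are the parental types, so the F1 was s P B / S p b.
The two rarest classes, s p B and S P b, are the double crossovers. Comparing them with the parentals, only the p allele has switched, so p is the middle locus and the order is b – p – s.
b–p: (243 + 23)/2000 = 0.1330; p–s: (191 + 23)/2000 = 0.1070.
Expected DCO frequency = 0.1330 × 0.1070 ≈ 0.01423; observed = 23/2000 ≈ 0.01150.
Coefficient of coincidence = 0.01150/0.01423 ≈ 0.808.

0.808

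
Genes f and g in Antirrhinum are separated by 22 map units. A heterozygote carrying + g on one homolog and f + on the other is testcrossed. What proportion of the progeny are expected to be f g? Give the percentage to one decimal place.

11.0%

A map distance of 22 map units corresponds to a recombination frequency of 0.220.
The F1 is + g / f +, so f g is a recombinant gamete class with expected frequency r/2 = 0.220/2 = 0.1100.
That is 0.1100 = 11.0% of the progeny.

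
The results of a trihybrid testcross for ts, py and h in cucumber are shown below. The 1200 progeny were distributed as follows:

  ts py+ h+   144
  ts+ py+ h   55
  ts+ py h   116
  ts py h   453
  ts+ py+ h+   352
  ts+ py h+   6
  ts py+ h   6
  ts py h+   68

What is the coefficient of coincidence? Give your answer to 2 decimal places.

0.39

The two most frequent reciprocal classes, ts py h and ts+ py+ h+, are the parental types, so the F1 was ts py h / ts+ py+ h+.
The two rarest classes, ts py+ h and ts+ py h+, are the double crossovers. Comparing them with the parentals, only the py allele has switched, so py is the middle locus and the order is ts – py – h.
ts–py: (260 + 12)/1200 = 0.2267; py–h: (123 + 12)/1200 = 0.1125.
Expected DCO frequency = 0.2267 × 0.1125 ≈ 0.02550; observed = 12/1200 ≈ 0.01000.
Coefficient of coincidence = 0.01000/0.02550 ≈ 0.39.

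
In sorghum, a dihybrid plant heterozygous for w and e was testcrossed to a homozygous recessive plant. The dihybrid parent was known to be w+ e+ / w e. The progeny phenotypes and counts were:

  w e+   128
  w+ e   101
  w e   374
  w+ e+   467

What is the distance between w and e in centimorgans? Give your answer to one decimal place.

21.4 centimorgans

The recombinant classes are w+ e and w e+: 101 + 128 = 229.
Recombination frequency = 229/1070 = 0.2140 ≈ 21.4%, i.e. 21.4 centimorgans.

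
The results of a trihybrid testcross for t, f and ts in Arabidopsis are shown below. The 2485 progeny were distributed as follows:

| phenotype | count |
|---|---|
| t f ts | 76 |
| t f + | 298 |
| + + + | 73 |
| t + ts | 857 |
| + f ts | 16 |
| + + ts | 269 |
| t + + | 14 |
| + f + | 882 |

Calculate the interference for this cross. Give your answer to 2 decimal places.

The two most frequent reciprocal classes, t + ts and + f +, are the parental types, so the F1 was t + ts / + f +.
The two rarest classes, t + + and + f ts, are the double crossovers. Comparing them with the parentals, only the ts allele has switched, so ts is the middle locus and the order is f – ts – t.
f–ts: (149 + 30)/2485 = 0.0720; ts–t: (567 + 30)/2485 = 0.2402.
Expected DCO frequency = 0.0720 × 0.2402 ≈ 0.01729; observed = 30/2485 ≈ 0.01207.
Coefficient of coincidence = 0.01207/0.01729 ≈ 0.70; interference = 1 − 0.70 = 0.30.

0.30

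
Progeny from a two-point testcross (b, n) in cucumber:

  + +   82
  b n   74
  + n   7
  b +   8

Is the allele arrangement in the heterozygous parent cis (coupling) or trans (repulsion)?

cis

The two most frequent classes are + + (82) and b n (74); these are the parental (non-recombinant) types.
So the F1 carried + + on one chromosome and b n on the other — the recessive alleles are on the same chromosome (cis / coupling).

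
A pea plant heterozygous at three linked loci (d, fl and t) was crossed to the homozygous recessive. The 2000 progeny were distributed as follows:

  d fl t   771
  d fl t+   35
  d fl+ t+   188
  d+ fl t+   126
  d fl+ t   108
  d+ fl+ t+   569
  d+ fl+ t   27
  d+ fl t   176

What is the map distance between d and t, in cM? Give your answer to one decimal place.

21.3 cM

The two most frequent reciprocal classes, d+ fl+ t+ and d fl t, are the parental types, so the F1 was d+ fl+ t+ / d fl t.
The two rarest classes, d+ fl+ t and d fl t+, are the double crossovers. Comparing them with the parentals, only the t allele has switched, so t is the middle locus and the order is fl – t – d.
Crossovers in the t–d interval produce the single-crossover classes d fl+ t+ and d+ fl t (188 + 176 = 364) plus the double crossovers (62).
RF(t–d) = (364 + 62) / 2000 = 426/2000 = 0.2130 → 21.3 cM.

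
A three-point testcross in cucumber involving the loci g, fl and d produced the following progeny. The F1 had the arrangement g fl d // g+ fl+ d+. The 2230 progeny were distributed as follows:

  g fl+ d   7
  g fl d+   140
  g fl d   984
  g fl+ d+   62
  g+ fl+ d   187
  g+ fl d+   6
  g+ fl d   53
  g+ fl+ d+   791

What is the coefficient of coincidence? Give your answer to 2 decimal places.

0.67

The two rarest classes, g fl+ d and g+ fl d+, are the double crossovers. Comparing them with the parentals, only the fl allele has switched, so fl is the middle locus and the order is d – fl – g.
d–fl: (327 + 13)/2230 = 0.1525; fl–g: (115 + 13)/2230 = 0.0574.
Expected DCO frequency = 0.1525 × 0.0574 ≈ 0.00875; observed = 13/2230 ≈ 0.00583.
Coefficient of coincidence = 0.00583/0.00875 ≈ 0.67.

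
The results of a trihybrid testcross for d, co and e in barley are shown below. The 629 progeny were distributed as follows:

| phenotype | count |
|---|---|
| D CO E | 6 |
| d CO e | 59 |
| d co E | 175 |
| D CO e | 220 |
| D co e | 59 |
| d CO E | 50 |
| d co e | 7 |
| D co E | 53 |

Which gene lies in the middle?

e

The two most frequent reciprocal classes, d co E and D CO e, are the parental types, so the F1 was d co E / D CO e.
The two rarest classes, d co e and D CO E, are the double crossovers. Comparing them with the parentals, only the e allele has switched, so e is the middle locus and the order is d – e – co.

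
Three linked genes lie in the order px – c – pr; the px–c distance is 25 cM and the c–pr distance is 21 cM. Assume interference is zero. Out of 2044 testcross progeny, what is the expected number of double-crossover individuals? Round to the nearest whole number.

107

Map distances give recombination frequencies of 0.250 and 0.210 for the two intervals.
With no interference, expected double-crossover frequency = 0.250 × 0.210 = 0.05250.
Expected number = 0.05250 × 2044 = 107.31 ≈ 107.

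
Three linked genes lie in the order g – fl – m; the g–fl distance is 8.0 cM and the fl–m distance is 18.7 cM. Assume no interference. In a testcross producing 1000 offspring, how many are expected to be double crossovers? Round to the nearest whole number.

15

Map distances give recombination frequencies of 0.080 and 0.187 for the two intervals.
With no interference, expected double-crossover frequency = 0.080 × 0.187 = 0.01496.
Expected number = 0.01496 × 1000 = 14.96 ≈ 15.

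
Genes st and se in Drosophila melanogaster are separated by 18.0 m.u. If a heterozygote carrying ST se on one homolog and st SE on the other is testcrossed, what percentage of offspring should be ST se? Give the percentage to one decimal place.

41.0%

A map distance of 18.0 m.u. corresponds to a recombination frequency of 0.180.
The F1 is ST se / st SE, so ST se is a parental gamete class with expected frequency (1 − r)/2 = 0.820/2 = 0.4100.
That is 0.4100 = 41.0% of the progeny.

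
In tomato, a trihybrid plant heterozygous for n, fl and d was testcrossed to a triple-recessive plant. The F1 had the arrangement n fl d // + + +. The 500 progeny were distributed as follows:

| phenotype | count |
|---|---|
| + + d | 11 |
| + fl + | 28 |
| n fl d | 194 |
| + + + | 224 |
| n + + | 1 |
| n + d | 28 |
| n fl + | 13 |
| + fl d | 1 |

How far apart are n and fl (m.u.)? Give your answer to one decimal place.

11.6 m.u.

The two rarest classes, + fl d and n + +, are the double crossovers. Comparing them with the parentals, only the n allele has switched, so n is the middle locus and the order is fl – n – d.
Crossovers in the fl–n interval produce the single-crossover classes n + d and + fl + (28 + 28 = 56) plus the double crossovers (2).
RF(fl–n) = (56 + 2) / 500 = 58/500 = 0.1160 → 11.6 m.u.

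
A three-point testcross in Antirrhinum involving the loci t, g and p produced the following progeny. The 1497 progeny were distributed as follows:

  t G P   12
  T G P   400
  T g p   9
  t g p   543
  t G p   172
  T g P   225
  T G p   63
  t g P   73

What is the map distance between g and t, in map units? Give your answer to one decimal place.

The two most frequent reciprocal classes, t g p and T G P, are the parental types, so the F1 was t g p / T G P.
The two rarest classes, T g p and t G P, are the double crossovers. Comparing them with the parentals, only the t allele has switched, so t is the middle locus and the order is p – t – g.
Crossovers in the t–g interval produce the single-crossover classes t G p and T g P (172 + 225 = 397) plus the double crossovers (21).
RF(t–g) = (397 + 21) / 1497 = 418/1497 = 0.2792 → 27.9 map units.

27.9 map units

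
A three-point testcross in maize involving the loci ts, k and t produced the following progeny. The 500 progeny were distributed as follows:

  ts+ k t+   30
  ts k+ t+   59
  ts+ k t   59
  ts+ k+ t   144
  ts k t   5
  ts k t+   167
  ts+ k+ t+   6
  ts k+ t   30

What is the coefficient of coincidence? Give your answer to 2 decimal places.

0.60

The two most frequent reciprocal classes, ts+ k+ t and ts k t+, are the parental types, so the F1 was ts+ k+ t / ts k t+.
The two rarest classes, ts+ k+ t+ and ts k t, are the double crossovers. Comparing them with the parentals, only the t allele has switched, so t is the middle locus and the order is k – t – ts.
k–t: (118 + 11)/500 = 0.2580; t–ts: (60 + 11)/500 = 0.1420.
Expected DCO frequency = 0.2580 × 0.1420 ≈ 0.03664; observed = 11/500 ≈ 0.02200.
Coefficient of coincidence = 0.02200/0.03664 ≈ 0.60.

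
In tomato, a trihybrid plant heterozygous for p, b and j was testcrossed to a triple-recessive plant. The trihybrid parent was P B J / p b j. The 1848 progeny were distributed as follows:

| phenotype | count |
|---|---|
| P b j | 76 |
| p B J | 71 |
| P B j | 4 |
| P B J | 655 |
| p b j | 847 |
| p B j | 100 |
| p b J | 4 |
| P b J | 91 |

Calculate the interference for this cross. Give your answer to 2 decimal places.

0.52

The two rarest classes, P B j and p b J, are the double crossovers. Comparing them with the parentals, only the j allele has switched, so j is the middle locus and the order is p – j – b.
p–j: (147 + 8)/1848 = 0.0839; j–b: (191 + 8)/1848 = 0.1077.
Expected DCO frequency = 0.0839 × 0.1077 ≈ 0.00904; observed = 8/1848 ≈ 0.00433.
Coefficient of coincidence = 0.00433/0.00904 ≈ 0.48; interference = 1 − 0.48 = 0.52.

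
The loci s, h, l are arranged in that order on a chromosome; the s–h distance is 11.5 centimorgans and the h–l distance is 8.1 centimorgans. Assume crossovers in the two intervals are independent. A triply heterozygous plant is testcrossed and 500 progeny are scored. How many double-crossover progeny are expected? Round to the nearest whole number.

5

Map distances give recombination frequencies of 0.115 and 0.081 for the two intervals.
With no interference, expected double-crossover frequency = 0.115 × 0.081 = 0.00932.
Expected number = 0.00932 × 500 = 4.66 ≈ 5.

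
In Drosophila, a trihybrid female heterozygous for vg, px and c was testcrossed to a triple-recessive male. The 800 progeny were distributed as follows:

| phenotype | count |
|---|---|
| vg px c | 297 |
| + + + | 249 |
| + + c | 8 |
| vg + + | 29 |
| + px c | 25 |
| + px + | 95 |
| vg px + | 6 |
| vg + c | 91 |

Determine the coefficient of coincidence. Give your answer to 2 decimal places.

The two most frequent reciprocal classes, + + + and vg px c, are the parental types, so the F1 was + + + / vg px c.
The two rarest classes, + + c and vg px +, are the double crossovers. Comparing them with the parentals, only the c allele has switched, so c is the middle locus and the order is vg – c – px.
vg–c: (54 + 14)/800 = 0.0850; c–px: (186 + 14)/800 = 0.2500.
Expected DCO frequency = 0.0850 × 0.2500 ≈ 0.02125; observed = 14/800 ≈ 0.01750.
Coefficient of coincidence = 0.01750/0.02125 ≈ 0.82.

0.82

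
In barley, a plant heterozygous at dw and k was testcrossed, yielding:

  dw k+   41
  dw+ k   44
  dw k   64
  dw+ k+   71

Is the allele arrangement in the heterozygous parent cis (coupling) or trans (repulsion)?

cis

The two most frequent classes are dw+ k+ (71) and dw k (64); these are the parental (non-recombinant) types.
So the F1 carried dw+ k+ on one chromosome and dw k on the other — the recessive alleles are on the same chromosome (cis / coupling).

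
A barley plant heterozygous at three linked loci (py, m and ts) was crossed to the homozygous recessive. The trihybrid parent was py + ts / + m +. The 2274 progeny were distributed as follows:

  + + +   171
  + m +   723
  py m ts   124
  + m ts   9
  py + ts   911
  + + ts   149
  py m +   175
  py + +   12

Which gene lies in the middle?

The two rarest classes, py + + and + m ts, are the double crossovers. Comparing them with the parentals, only the ts allele has switched, so ts is the middle locus and the order is py – ts – m.

ts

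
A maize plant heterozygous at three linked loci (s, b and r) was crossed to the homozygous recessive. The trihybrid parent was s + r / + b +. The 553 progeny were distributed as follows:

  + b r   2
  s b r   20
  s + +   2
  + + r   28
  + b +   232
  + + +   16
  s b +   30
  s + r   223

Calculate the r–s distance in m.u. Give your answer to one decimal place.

The two rarest classes, s + + and + b r, are the double crossovers. Comparing them with the parentals, only the r allele has switched, so r is the middle locus and the order is s – r – b.
Crossovers in the s–r interval produce the single-crossover classes + + r and s b + (28 + 30 = 58) plus the double crossovers (4).
RF(s–r) = (58 + 4) / 553 = 62/553 = 0.1121 → 11.2 m.u.

11.2 m.u.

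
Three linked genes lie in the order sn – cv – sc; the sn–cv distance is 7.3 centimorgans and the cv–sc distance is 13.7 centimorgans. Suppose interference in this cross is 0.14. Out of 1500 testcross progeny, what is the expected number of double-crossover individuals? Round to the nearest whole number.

13

Map distances give recombination frequencies of 0.073 and 0.137 for the two intervals.
With interference 0.14 (so coincidence = 0.86), expected double-crossover frequency = 0.073 × 0.137 × 0.86 = 0.00860.
Expected number = 0.00860 × 1500 = 12.90 ≈ 13.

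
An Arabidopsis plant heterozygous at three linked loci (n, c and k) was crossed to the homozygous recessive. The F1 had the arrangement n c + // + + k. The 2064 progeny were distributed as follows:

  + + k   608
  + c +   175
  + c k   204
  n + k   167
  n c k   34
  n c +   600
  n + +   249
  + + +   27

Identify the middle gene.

k

The two rarest classes, n c k and + + +, are the double crossovers. Comparing them with the parentals, only the k allele has switched, so k is the middle locus and the order is c – k – n.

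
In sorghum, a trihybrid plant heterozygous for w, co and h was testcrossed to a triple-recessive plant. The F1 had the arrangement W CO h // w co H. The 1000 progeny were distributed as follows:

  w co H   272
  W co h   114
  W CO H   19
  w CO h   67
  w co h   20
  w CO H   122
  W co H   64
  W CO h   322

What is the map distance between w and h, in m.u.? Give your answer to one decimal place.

17.0 m.u.

The two rarest classes, W CO H and w co h, are the double crossovers. Comparing them with the parentals, only the h allele has switched, so h is the middle locus and the order is co – h – w.
Crossovers in the h–w interval produce the single-crossover classes w CO h and W co H (67 + 64 = 131) plus the double crossovers (39).
RF(h–w) = (131 + 39) / 1000 = 170/1000 = 0.1700 → 17.0 m.u.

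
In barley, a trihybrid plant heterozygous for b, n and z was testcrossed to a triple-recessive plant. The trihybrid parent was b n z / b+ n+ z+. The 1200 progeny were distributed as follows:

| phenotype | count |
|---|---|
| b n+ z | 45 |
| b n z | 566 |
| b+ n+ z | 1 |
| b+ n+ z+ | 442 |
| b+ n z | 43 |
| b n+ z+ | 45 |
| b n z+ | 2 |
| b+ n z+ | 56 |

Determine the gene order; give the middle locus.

z

The two rarest classes, b n z+ and b+ n+ z, are the double crossovers. Comparing them with the parentals, only the z allele has switched, so z is the middle locus and the order is n – z – b.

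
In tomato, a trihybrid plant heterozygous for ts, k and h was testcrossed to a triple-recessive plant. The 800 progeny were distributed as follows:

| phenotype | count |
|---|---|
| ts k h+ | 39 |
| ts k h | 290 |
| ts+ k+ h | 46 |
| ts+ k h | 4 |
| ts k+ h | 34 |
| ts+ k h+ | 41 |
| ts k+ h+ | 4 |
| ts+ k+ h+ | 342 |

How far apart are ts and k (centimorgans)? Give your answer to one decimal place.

10.4 centimorgans

The two most frequent reciprocal classes, ts+ k+ h+ and ts k h, are the parental types, so the F1 was ts+ k+ h+ / ts k h.
The two rarest classes, ts k+ h+ and ts+ k h, are the double crossovers. Comparing them with the parentals, only the ts allele has switched, so ts is the middle locus and the order is h – ts – k.
Crossovers in the ts–k interval produce the single-crossover classes ts+ k h+ and ts k+ h (41 + 34 = 75) plus the double crossovers (8).
RF(ts–k) = (75 + 8) / 800 = 83/800 = 0.1037 → 10.4 centimorgans.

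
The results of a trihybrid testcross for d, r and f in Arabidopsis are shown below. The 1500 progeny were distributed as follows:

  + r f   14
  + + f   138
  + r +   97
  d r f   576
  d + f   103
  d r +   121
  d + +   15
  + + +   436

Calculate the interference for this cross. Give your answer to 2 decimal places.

0.34

The two most frequent reciprocal classes, d r f and + + +, are the parental types, so the F1 was d r f / + + +.
The two rarest classes, + r f and d + +, are the double crossovers. Comparing them with the parentals, only the d allele has switched, so d is the middle locus and the order is f – d – r.
f–d: (259 + 29)/1500 = 0.1920; d–r: (200 + 29)/1500 = 0.1527.
Expected DCO frequency = 0.1920 × 0.1527 ≈ 0.02932; observed = 29/1500 ≈ 0.01933.
Coefficient of coincidence = 0.01933/0.02932 ≈ 0.66; interference = 1 − 0.66 = 0.34.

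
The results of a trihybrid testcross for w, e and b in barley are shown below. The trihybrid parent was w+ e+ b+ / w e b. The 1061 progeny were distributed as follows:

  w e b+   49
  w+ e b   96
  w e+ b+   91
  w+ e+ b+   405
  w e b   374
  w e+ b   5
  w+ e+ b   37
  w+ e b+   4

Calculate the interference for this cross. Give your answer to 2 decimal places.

The two rarest classes, w+ e b+ and w e+ b, are the double crossovers. Comparing them with the parentals, only the e allele has switched, so e is the middle locus and the order is b – e – w.
b–e: (86 + 9)/1061 = 0.0895; e–w: (187 + 9)/1061 = 0.1847.
Expected DCO frequency = 0.0895 × 0.1847 ≈ 0.01653; observed = 9/1061 ≈ 0.00848.
Coefficient of coincidence = 0.00848/0.01653 ≈ 0.51; interference = 1 − 0.51 = 0.49.

0.49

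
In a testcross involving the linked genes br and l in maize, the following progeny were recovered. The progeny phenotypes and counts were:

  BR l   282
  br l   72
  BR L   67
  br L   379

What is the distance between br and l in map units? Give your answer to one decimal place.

17.4 map units

The two most frequent classes, BR l (282) and br L (379), are the parental types, so the F1 was BR l / br L.
The recombinant classes are BR L and br l: 67 + 72 = 139.
Recombination frequency = 139/800 = 0.1737 ≈ 17.4%, i.e. 17.4 map units.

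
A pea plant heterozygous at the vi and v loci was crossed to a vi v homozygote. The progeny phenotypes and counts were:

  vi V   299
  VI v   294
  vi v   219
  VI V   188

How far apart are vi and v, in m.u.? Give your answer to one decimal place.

40.7 m.u.

The two most frequent classes, VI v (294) and vi V (299), are the parental types, so the F1 was VI v / vi V.
The recombinant classes are VI V and vi v: 188 + 219 = 407.
Recombination frequency = 407/1000 = 0.4070 ≈ 40.7%, i.e. 40.7 m.u.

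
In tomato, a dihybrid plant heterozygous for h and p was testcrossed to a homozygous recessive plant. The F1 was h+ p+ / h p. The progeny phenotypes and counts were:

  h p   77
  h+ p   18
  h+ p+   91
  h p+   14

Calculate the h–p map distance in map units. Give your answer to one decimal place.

16.0 map units

The recombinant classes are h+ p and h p+: 18 + 14 = 32.
Recombination frequency = 32/200 = 0.1600 ≈ 16.0%, i.e. 16.0 map units.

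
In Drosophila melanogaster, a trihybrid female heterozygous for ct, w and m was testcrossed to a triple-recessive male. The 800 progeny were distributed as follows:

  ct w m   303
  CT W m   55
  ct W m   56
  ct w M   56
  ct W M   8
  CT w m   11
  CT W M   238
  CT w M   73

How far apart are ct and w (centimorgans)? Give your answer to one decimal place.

The two most frequent reciprocal classes, CT W M and ct w m, are the parental types, so the F1 was CT W M / ct w m.
The two rarest classes, ct W M and CT w m, are the double crossovers. Comparing them with the parentals, only the ct allele has switched, so ct is the middle locus and the order is w – ct – m.
Crossovers in the w–ct interval produce the single-crossover classes CT w M and ct W m (73 + 56 = 129) plus the double crossovers (19).
RF(w–ct) = (129 + 19) / 800 = 148/800 = 0.1850 → 18.5 centimorgans.

18.5 centimorgans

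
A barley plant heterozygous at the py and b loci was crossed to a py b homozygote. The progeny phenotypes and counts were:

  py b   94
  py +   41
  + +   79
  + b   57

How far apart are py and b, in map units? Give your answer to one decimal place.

36.2 map units

The two most frequent classes, + + (79) and py b (94), are the parental types, so the F1 was + + / py b.
The recombinant classes are + b and py +: 57 + 41 = 98.
Recombination frequency = 98/271 = 0.3616 ≈ 36.2%, i.e. 36.2 map units.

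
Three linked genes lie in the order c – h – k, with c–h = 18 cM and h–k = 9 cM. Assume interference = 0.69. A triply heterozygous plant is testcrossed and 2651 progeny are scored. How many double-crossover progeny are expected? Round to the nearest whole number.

13

Map distances give recombination frequencies of 0.180 and 0.090 for the two intervals.
With interference 0.69 (so coincidence = 0.31), expected double-crossover frequency = 0.180 × 0.090 × 0.31 = 0.00502.
Expected number = 0.00502 × 2651 = 13.31 ≈ 13.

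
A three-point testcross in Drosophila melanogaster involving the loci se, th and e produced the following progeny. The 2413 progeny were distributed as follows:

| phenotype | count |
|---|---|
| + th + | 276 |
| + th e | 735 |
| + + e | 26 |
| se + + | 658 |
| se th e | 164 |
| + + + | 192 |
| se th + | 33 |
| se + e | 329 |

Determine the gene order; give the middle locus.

The two most frequent reciprocal classes, + th e and se + +, are the parental types, so the F1 was + th e / se + +.
The two rarest classes, + + e and se th +, are the double crossovers. Comparing them with the parentals, only the th allele has switched, so th is the middle locus and the order is se – th – e.

th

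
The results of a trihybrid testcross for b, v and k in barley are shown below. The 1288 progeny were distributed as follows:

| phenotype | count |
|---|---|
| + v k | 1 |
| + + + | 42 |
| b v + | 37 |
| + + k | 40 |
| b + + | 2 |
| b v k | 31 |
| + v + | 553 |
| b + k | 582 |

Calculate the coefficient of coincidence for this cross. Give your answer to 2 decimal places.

0.64

The two most frequent reciprocal classes, + v + and b + k, are the parental types, so the F1 was + v + / b + k.
The two rarest classes, + v k and b + +, are the double crossovers. Comparing them with the parentals, only the k allele has switched, so k is the middle locus and the order is v – k – b.
v–k: (73 + 3)/1288 = 0.0590; k–b: (77 + 3)/1288 = 0.0621.
Expected DCO frequency = 0.0590 × 0.0621 ≈ 0.00366; observed = 3/1288 ≈ 0.00233.
Coefficient of coincidence = 0.00233/0.00366 ≈ 0.64.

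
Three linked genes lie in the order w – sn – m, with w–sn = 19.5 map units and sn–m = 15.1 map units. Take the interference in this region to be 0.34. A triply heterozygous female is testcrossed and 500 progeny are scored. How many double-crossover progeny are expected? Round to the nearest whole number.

10

Map distances give recombination frequencies of 0.195 and 0.151 for the two intervals.
With interference 0.34 (so coincidence = 0.66), expected double-crossover frequency = 0.195 × 0.151 × 0.66 = 0.01943.
Expected number = 0.01943 × 500 = 9.72 ≈ 10.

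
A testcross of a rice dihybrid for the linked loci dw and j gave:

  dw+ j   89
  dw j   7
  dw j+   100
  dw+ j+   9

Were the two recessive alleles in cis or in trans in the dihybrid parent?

The two most frequent classes are dw+ j (89) and dw j+ (100); these are the parental (non-recombinant) types.
So the F1 carried dw+ j on one chromosome and dw j+ on the other — the recessive alleles are on opposite chromosomes (trans / repulsion).

trans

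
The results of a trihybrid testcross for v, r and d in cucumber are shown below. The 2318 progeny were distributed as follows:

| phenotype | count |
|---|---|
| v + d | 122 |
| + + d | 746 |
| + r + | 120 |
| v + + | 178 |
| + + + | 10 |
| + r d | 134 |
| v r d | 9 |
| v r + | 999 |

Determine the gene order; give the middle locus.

The two most frequent reciprocal classes, + + d and v r +, are the parental types, so the F1 was + + d / v r +.
The two rarest classes, + + + and v r d, are the double crossovers. Comparing them with the parentals, only the d allele has switched, so d is the middle locus and the order is v – d – r.

d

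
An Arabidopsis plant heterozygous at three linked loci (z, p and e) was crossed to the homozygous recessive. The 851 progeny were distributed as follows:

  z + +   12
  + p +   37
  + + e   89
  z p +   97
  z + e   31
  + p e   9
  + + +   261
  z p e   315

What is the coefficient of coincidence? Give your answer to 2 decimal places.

0.97

The two most frequent reciprocal classes, + + + and z p e, are the parental types, so the F1 was + + + / z p e.
The two rarest classes, z + + and + p e, are the double crossovers. Comparing them with the parentals, only the z allele has switched, so z is the middle locus and the order is p – z – e.
p–z: (68 + 21)/851 = 0.1046; z–e: (186 + 21)/851 = 0.2432.
Expected DCO frequency = 0.1046 × 0.2432 ≈ 0.02544; observed = 21/851 ≈ 0.02468.
Coefficient of coincidence = 0.02468/0.02544 ≈ 0.97.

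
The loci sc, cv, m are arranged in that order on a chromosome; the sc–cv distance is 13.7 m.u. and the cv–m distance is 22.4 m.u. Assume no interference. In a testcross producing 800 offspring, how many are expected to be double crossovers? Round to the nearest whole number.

25

Map distances give recombination frequencies of 0.137 and 0.224 for the two intervals.
With no interference, expected double-crossover frequency = 0.137 × 0.224 = 0.03069.
Expected number = 0.03069 × 800 = 24.55 ≈ 25.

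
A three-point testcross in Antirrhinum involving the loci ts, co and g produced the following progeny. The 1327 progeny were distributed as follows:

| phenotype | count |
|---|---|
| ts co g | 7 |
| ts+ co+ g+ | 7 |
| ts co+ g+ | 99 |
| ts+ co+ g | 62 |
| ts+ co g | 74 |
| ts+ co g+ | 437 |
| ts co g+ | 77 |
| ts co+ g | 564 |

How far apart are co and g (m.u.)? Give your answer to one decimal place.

14.1 m.u.

The two most frequent reciprocal classes, ts+ co g+ and ts co+ g, are the parental types, so the F1 was ts+ co g+ / ts co+ g.
The two rarest classes, ts+ co+ g+ and ts co g, are the double crossovers. Comparing them with the parentals, only the co allele has switched, so co is the middle locus and the order is g – co – ts.
Crossovers in the g–co interval produce the single-crossover classes ts+ co g and ts co+ g+ (74 + 99 = 173) plus the double crossovers (14).
RF(g–co) = (173 + 14) / 1327 = 187/1327 = 0.1409 → 14.1 m.u.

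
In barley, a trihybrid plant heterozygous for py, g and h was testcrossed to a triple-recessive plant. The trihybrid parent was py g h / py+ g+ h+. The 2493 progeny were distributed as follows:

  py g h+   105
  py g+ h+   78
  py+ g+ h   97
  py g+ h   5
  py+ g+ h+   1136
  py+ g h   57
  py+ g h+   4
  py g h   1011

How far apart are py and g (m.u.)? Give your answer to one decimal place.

The two rarest classes, py g+ h and py+ g h+, are the double crossovers. Comparing them with the parentals, only the g allele has switched, so g is the middle locus and the order is h – g – py.
Crossovers in the g–py interval produce the single-crossover classes py+ g h and py g+ h+ (57 + 78 = 135) plus the double crossovers (9).
RF(g–py) = (135 + 9) / 2493 = 144/2493 = 0.0578 → 5.8 m.u.

5.8 m.u.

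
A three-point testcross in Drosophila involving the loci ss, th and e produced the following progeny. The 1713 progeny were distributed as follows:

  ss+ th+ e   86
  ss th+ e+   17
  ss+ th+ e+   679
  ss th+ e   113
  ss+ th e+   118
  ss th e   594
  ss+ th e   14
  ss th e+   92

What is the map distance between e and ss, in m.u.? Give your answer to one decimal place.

12.2 m.u.

The two most frequent reciprocal classes, ss th e and ss+ th+ e+, are the parental types, so the F1 was ss th e / ss+ th+ e+.
The two rarest classes, ss+ th e and ss th+ e+, are the double crossovers. Comparing them with the parentals, only the ss allele has switched, so ss is the middle locus and the order is th – ss – e.
Crossovers in the ss–e interval produce the single-crossover classes ss th e+ and ss+ th+ e (92 + 86 = 178) plus the double crossovers (31).
RF(ss–e) = (178 + 31) / 1713 = 209/1713 = 0.1220 → 12.2 m.u.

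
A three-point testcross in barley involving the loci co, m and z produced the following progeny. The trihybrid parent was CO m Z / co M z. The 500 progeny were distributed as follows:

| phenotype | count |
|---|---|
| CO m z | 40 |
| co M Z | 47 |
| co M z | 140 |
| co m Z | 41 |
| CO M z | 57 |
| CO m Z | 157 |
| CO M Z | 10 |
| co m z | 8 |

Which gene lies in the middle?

The two rarest classes, CO M Z and co m z, are the double crossovers. Comparing them with the parentals, only the m allele has switched, so m is the middle locus and the order is co – m – z.

m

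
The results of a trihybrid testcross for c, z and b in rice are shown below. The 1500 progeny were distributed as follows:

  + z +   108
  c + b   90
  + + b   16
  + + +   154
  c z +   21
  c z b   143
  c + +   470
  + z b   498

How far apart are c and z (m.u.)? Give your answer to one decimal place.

22.3 m.u.

The two most frequent reciprocal classes, c + + and + z b, are the parental types, so the F1 was c + + / + z b.
The two rarest classes, c z + and + + b, are the double crossovers. Comparing them with the parentals, only the z allele has switched, so z is the middle locus and the order is b – z – c.
Crossovers in the z–c interval produce the single-crossover classes + + + and c z b (154 + 143 = 297) plus the double crossovers (37).
RF(z–c) = (297 + 37) / 1500 = 334/1500 = 0.2227 → 22.3 m.u.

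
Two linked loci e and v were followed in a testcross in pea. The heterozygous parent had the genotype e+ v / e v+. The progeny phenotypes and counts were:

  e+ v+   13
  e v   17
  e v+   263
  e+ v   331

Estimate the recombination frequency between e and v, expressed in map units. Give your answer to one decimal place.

4.8 map units

The recombinant classes are e+ v+ and e v: 13 + 17 = 30.
Recombination frequency = 30/624 = 0.0481 ≈ 4.8%, i.e. 4.8 map units.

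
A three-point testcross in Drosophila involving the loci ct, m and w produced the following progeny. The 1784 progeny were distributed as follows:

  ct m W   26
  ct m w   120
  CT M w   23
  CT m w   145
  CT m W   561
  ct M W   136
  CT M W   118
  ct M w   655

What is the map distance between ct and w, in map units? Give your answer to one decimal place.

The two most frequent reciprocal classes, CT m W and ct M w, are the parental types, so the F1 was CT m W / ct M w.
The two rarest classes, ct m W and CT M w, are the double crossovers. Comparing them with the parentals, only the ct allele has switched, so ct is the middle locus and the order is m – ct – w.
Crossovers in the ct–w interval produce the single-crossover classes CT m w and ct M W (145 + 136 = 281) plus the double crossovers (49).
RF(ct–w) = (281 + 49) / 1784 = 330/1784 = 0.1850 → 18.5 map units.

18.5 map units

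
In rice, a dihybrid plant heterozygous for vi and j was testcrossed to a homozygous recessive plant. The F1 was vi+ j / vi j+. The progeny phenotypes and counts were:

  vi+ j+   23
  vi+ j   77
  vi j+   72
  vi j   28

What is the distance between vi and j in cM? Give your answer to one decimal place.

25.5 cM

The recombinant classes are vi+ j+ and vi j: 23 + 28 = 51.
Recombination frequency = 51/200 = 0.2550 ≈ 25.5%, i.e. 25.5 cM.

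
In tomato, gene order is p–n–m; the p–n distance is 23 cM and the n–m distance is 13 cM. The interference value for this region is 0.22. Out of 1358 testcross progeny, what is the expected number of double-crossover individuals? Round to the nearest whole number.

32

Map distances give recombination frequencies of 0.230 and 0.130 for the two intervals.
With interference 0.22 (so coincidence = 0.78), expected double-crossover frequency = 0.230 × 0.130 × 0.78 = 0.02332.
Expected number = 0.02332 × 1358 = 31.67 ≈ 32.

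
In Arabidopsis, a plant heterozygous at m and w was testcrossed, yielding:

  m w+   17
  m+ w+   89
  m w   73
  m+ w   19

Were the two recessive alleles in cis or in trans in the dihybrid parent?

The two most frequent classes are m+ w+ (89) and m w (73); these are the parental (non-recombinant) types.
So the F1 carried m+ w+ on one chromosome and m w on the other — the recessive alleles are on the same chromosome (cis / coupling).

cis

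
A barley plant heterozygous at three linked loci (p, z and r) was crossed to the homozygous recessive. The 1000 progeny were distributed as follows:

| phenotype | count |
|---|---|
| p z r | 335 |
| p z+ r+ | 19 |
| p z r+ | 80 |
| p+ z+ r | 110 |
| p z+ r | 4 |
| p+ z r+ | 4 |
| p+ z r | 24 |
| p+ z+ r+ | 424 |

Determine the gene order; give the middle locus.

The two most frequent reciprocal classes, p+ z+ r+ and p z r, are the parental types, so the F1 was p+ z+ r+ / p z r.
The two rarest classes, p+ z r+ and p z+ r, are the double crossovers. Comparing them with the parentals, only the z allele has switched, so z is the middle locus and the order is r – z – p.

z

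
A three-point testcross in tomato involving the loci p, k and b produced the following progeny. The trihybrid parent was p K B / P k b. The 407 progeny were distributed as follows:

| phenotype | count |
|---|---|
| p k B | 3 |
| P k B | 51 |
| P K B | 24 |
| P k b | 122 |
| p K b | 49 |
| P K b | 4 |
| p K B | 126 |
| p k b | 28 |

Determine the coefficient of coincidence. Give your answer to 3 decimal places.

0.451

The two rarest classes, p k B and P K b, are the double crossovers. Comparing them with the parentals, only the k allele has switched, so k is the middle locus and the order is b – k – p.
b–k: (100 + 7)/407 = 0.2629; k–p: (52 + 7)/407 = 0.1450.
Expected DCO frequency = 0.2629 × 0.1450 ≈ 0.03812; observed = 7/407 ≈ 0.01720.
Coefficient of coincidence = 0.01720/0.03812 ≈ 0.451.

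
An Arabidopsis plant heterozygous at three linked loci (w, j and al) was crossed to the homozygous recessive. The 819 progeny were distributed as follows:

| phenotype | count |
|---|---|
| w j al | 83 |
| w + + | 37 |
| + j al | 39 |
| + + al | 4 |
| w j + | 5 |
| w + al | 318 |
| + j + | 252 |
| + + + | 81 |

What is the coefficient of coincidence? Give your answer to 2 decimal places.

0.50

The two most frequent reciprocal classes, + j + and w + al, are the parental types, so the F1 was + j + / w + al.
The two rarest classes, w j + and + + al, are the double crossovers. Comparing them with the parentals, only the w allele has switched, so w is the middle locus and the order is al – w – j.
al–w: (76 + 9)/819 = 0.1038; w–j: (164 + 9)/819 = 0.2112.
Expected DCO frequency = 0.1038 × 0.2112 ≈ 0.02192; observed = 9/819 ≈ 0.01099.
Coefficient of coincidence = 0.01099/0.02192 ≈ 0.50.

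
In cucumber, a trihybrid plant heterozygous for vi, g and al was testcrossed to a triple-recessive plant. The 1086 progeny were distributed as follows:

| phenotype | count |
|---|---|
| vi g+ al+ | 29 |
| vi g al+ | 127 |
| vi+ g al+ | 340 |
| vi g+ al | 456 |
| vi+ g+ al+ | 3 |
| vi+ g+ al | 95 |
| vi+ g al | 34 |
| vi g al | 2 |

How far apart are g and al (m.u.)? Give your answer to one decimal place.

6.3 m.u.

The two most frequent reciprocal classes, vi+ g al+ and vi g+ al, are the parental types, so the F1 was vi+ g al+ / vi g+ al.
The two rarest classes, vi+ g+ al+ and vi g al, are the double crossovers. Comparing them with the parentals, only the g allele has switched, so g is the middle locus and the order is al – g – vi.
Crossovers in the al–g interval produce the single-crossover classes vi+ g al and vi g+ al+ (34 + 29 = 63) plus the double crossovers (5).
RF(al–g) = (63 + 5) / 1086 = 68/1086 = 0.0626 → 6.3 m.u.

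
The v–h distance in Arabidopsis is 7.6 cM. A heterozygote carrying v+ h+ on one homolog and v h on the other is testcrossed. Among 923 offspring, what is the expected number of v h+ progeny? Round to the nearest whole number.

35

A map distance of 7.6 cM corresponds to a recombination frequency of 0.076.
The F1 is v+ h+ / v h, so v h+ is a recombinant gamete class with expected frequency r/2 = 0.076/2 = 0.0380.
Expected number = 0.0380 × 923 = 35.07 ≈ 35.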